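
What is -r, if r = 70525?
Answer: -70525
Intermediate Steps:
-r = -1*70525 = -70525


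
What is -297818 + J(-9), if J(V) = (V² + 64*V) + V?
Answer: -298322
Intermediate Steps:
J(V) = V² + 65*V
-297818 + J(-9) = -297818 - 9*(65 - 9) = -297818 - 9*56 = -297818 - 504 = -298322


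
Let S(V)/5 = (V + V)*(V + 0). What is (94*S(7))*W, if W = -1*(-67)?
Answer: 3086020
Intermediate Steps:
S(V) = 10*V**2 (S(V) = 5*((V + V)*(V + 0)) = 5*((2*V)*V) = 5*(2*V**2) = 10*V**2)
W = 67
(94*S(7))*W = (94*(10*7**2))*67 = (94*(10*49))*67 = (94*490)*67 = 46060*67 = 3086020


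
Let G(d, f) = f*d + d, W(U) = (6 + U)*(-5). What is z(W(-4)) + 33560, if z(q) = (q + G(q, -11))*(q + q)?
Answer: 31760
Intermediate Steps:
W(U) = -30 - 5*U
G(d, f) = d + d*f (G(d, f) = d*f + d = d + d*f)
z(q) = -18*q² (z(q) = (q + q*(1 - 11))*(q + q) = (q + q*(-10))*(2*q) = (q - 10*q)*(2*q) = (-9*q)*(2*q) = -18*q²)
z(W(-4)) + 33560 = -18*(-30 - 5*(-4))² + 33560 = -18*(-30 + 20)² + 33560 = -18*(-10)² + 33560 = -18*100 + 33560 = -1800 + 33560 = 31760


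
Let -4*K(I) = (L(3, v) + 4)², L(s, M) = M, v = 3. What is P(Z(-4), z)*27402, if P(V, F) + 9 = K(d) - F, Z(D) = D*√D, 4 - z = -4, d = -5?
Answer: -1603017/2 ≈ -8.0151e+5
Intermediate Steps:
z = 8 (z = 4 - 1*(-4) = 4 + 4 = 8)
Z(D) = D^(3/2)
K(I) = -49/4 (K(I) = -(3 + 4)²/4 = -¼*7² = -¼*49 = -49/4)
P(V, F) = -85/4 - F (P(V, F) = -9 + (-49/4 - F) = -85/4 - F)
P(Z(-4), z)*27402 = (-85/4 - 1*8)*27402 = (-85/4 - 8)*27402 = -117/4*27402 = -1603017/2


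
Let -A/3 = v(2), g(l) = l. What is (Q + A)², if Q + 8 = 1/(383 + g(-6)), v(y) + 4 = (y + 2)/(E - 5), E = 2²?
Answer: 36397089/142129 ≈ 256.08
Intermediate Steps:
E = 4
v(y) = -6 - y (v(y) = -4 + (y + 2)/(4 - 5) = -4 + (2 + y)/(-1) = -4 + (2 + y)*(-1) = -4 + (-2 - y) = -6 - y)
A = 24 (A = -3*(-6 - 1*2) = -3*(-6 - 2) = -3*(-8) = 24)
Q = -3015/377 (Q = -8 + 1/(383 - 6) = -8 + 1/377 = -3015/377 ≈ -7.9973)
(Q + A)² = (-3015/377 + 24)² = (6033/377)² = 36397089/142129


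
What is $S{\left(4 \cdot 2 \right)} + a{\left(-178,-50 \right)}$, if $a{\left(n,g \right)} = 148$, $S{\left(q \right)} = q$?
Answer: $156$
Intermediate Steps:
$S{\left(4 \cdot 2 \right)} + a{\left(-178,-50 \right)} = 4 \cdot 2 + 148 = 8 + 148 = 156$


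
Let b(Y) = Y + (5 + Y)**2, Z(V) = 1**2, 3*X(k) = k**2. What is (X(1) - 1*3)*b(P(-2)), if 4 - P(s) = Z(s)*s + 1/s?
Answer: -370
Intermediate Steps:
X(k) = k**2/3
Z(V) = 1
P(s) = 4 - s - 1/s (P(s) = 4 - (1*s + 1/s) = 4 - (s + 1/s) = 4 + (-s - 1/s) = 4 - s - 1/s)
(X(1) - 1*3)*b(P(-2)) = ((1/3)*1**2 - 1*3)*((4 - 1*(-2) - 1/(-2)) + (5 + (4 - 1*(-2) - 1/(-2)))**2) = ((1/3)*1 - 3)*((4 + 2 - 1*(-1/2)) + (5 + (4 + 2 - 1*(-1/2)))**2) = (1/3 - 3)*((4 + 2 + 1/2) + (5 + (4 + 2 + 1/2))**2) = -8*(13/2 + (5 + 13/2)**2)/3 = -8*(13/2 + (23/2)**2)/3 = -8*(13/2 + 529/4)/3 = -8/3*555/4 = -370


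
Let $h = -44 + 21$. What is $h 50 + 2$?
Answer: $-1148$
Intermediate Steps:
$h = -23$
$h 50 + 2 = \left(-23\right) 50 + 2 = -1150 + 2 = -1148$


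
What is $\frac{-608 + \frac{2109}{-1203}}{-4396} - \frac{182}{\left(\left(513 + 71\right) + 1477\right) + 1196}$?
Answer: $\frac{475543455}{5741426572} \approx 0.082827$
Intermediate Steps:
$\frac{-608 + \frac{2109}{-1203}}{-4396} - \frac{182}{\left(\left(513 + 71\right) + 1477\right) + 1196} = \left(-608 + 2109 \left(- \frac{1}{1203}\right)\right) \left(- \frac{1}{4396}\right) - \frac{182}{\left(584 + 1477\right) + 1196} = \left(-608 - \frac{703}{401}\right) \left(- \frac{1}{4396}\right) - \frac{182}{2061 + 1196} = \left(- \frac{244511}{401}\right) \left(- \frac{1}{4396}\right) - \frac{182}{3257} = \frac{244511}{1762796} - \frac{182}{3257} = \frac{475543455}{5741426572}$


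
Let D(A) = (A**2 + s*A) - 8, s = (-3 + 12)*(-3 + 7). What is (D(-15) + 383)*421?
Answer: 25260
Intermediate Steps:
s = 36 (s = 9*4 = 36)
D(A) = -8 + A**2 + 36*A (D(A) = (A**2 + 36*A) - 8 = -8 + A**2 + 36*A)
(D(-15) + 383)*421 = ((-8 + (-15)**2 + 36*(-15)) + 383)*421 = ((-8 + 225 - 540) + 383)*421 = (-323 + 383)*421 = 60*421 = 25260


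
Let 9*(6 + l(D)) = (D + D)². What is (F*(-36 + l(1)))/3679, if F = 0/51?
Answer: 0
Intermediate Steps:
l(D) = -6 + 4*D²/9 (l(D) = -6 + (D + D)²/9 = -6 + (2*D)²/9 = -6 + (4*D²)/9 = -6 + 4*D²/9)
F = 0 (F = 0*(1/51) = 0)
(F*(-36 + l(1)))/3679 = (0*(-36 + (-6 + (4/9)*1²)))/3679 = (0*(-36 + (-6 + (4/9)*1)))*(1/3679) = (0*(-36 + (-6 + 4/9)))*(1/3679) = (0*(-36 - 50/9))*(1/3679) = (0*(-374/9))*(1/3679) = 0*(1/3679) = 0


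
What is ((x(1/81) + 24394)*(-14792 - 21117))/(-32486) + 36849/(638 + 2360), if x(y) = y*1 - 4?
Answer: 53194892967074/1972208817 ≈ 26972.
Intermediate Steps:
x(y) = -4 + y (x(y) = y - 4 = -4 + y)
((x(1/81) + 24394)*(-14792 - 21117))/(-32486) + 36849/(638 + 2360) = (((-4 + 1/81) + 24394)*(-14792 - 21117))/(-32486) + 36849/(638 + 2360) = (((-4 + 1/81) + 24394)*(-35909))*(-1/32486) + 36849/2998 = ((-323/81 + 24394)*(-35909))*(-1/32486) + 36849*(1/2998) = ((1975591/81)*(-35909))*(-1/32486) + 36849/2998 = -70941497219/81*(-1/32486) + 36849/2998 = 70941497219/2631366 + 36849/2998 = 53194892967074/1972208817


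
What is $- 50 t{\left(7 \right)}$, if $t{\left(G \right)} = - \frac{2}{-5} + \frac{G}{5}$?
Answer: $-90$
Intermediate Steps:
$t{\left(G \right)} = \frac{2}{5} + \frac{G}{5}$ ($t{\left(G \right)} = \left(-2\right) \left(- \frac{1}{5}\right) + G \frac{1}{5} = \frac{2}{5} + \frac{G}{5}$)
$- 50 t{\left(7 \right)} = - 50 \left(\frac{2}{5} + \frac{1}{5} \cdot 7\right) = - 50 \left(\frac{2}{5} + \frac{7}{5}\right) = \left(-50\right) \frac{9}{5} = -90$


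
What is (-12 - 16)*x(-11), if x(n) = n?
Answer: 308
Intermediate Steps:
(-12 - 16)*x(-11) = (-12 - 16)*(-11) = -28*(-11) = 308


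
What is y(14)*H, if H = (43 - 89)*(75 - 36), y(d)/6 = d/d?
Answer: -10764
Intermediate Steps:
y(d) = 6 (y(d) = 6*(d/d) = 6*1 = 6)
H = -1794 (H = -46*39 = -1794)
y(14)*H = 6*(-1794) = -10764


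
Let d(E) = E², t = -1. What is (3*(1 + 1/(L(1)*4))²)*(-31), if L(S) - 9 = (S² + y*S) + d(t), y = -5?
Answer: -19375/192 ≈ -100.91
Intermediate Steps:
L(S) = 10 + S² - 5*S (L(S) = 9 + ((S² - 5*S) + (-1)²) = 9 + ((S² - 5*S) + 1) = 9 + (1 + S² - 5*S) = 10 + S² - 5*S)
(3*(1 + 1/(L(1)*4))²)*(-31) = (3*(1 + 1/((10 + 1² - 5*1)*4))²)*(-31) = (3*(1 + 1/((10 + 1 - 5)*4))²)*(-31) = (3*(1 + 1/(6*4))²)*(-31) = (3*(1 + 1/24)²)*(-31) = (3*(25/24)²)*(-31) = (3*(625/576))*(-31) = (625/192)*(-31) = -19375/192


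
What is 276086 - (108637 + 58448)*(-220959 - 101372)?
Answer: 53856951221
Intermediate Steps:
276086 - (108637 + 58448)*(-220959 - 101372) = 276086 - 167085*(-322331) = 276086 - 1*(-53856675135) = 276086 + 53856675135 = 53856951221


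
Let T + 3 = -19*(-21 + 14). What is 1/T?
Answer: 1/130 ≈ 0.0076923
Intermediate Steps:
T = 130 (T = -3 - 19*(-21 + 14) = -3 - 19*(-7) = -3 + 133 = 130)
1/T = 1/130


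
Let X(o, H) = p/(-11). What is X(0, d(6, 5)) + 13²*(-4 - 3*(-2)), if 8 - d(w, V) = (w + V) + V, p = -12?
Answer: 3730/11 ≈ 339.09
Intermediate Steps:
d(w, V) = 8 - w - 2*V (d(w, V) = 8 - ((w + V) + V) = 8 - ((V + w) + V) = 8 - (w + 2*V) = 8 + (-w - 2*V) = 8 - w - 2*V)
X(o, H) = 12/11 (X(o, H) = -12/(-11) = -12*(-1/11) = 12/11)
X(0, d(6, 5)) + 13²*(-4 - 3*(-2)) = 12/11 + 13²*(-4 - 3*(-2)) = 12/11 + 169*(-4 + 6) = 12/11 + 169*2 = 12/11 + 338 = 3730/11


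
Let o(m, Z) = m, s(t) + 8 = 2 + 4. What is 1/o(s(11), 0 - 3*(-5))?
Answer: -½ ≈ -0.50000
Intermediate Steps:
s(t) = -2 (s(t) = -8 + (2 + 4) = -8 + 6 = -2)
1/o(s(11), 0 - 3*(-5)) = 1/(-2) = -½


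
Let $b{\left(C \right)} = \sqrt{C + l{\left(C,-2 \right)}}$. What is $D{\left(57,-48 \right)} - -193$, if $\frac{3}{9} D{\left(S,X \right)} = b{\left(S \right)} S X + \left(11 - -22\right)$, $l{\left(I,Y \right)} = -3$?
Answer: $292 - 24624 \sqrt{6} \approx -60024.0$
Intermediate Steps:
$b{\left(C \right)} = \sqrt{-3 + C}$ ($b{\left(C \right)} = \sqrt{C - 3} = \sqrt{-3 + C}$)
$D{\left(S,X \right)} = 99 + 3 S X \sqrt{-3 + S}$ ($D{\left(S,X \right)} = 3 \left(\sqrt{-3 + S} S X + \left(11 - -22\right)\right) = 3 \left(S \sqrt{-3 + S} X + \left(11 + 22\right)\right) = 3 \left(S X \sqrt{-3 + S} + 33\right) = 3 \left(33 + S X \sqrt{-3 + S}\right) = 99 + 3 S X \sqrt{-3 + S}$)
$D{\left(57,-48 \right)} - -193 = \left(99 + 3 \cdot 57 \left(-48\right) \sqrt{-3 + 57}\right) - -193 = \left(99 + 3 \cdot 57 \left(-48\right) \sqrt{54}\right) + 193 = \left(99 + 3 \cdot 57 \left(-48\right) 3 \sqrt{6}\right) + 193 = \left(99 - 24624 \sqrt{6}\right) + 193 = 292 - 24624 \sqrt{6}$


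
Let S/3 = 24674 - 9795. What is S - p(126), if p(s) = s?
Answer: 44511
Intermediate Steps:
S = 44637 (S = 3*(24674 - 9795) = 3*14879 = 44637)
S - p(126) = 44637 - 1*126 = 44637 - 126 = 44511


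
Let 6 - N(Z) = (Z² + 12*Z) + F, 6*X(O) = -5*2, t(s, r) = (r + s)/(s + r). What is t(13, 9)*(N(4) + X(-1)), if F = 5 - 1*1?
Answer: -191/3 ≈ -63.667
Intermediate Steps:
F = 4 (F = 5 - 1 = 4)
t(s, r) = 1 (t(s, r) = (r + s)/(r + s) = 1)
X(O) = -5/3 (X(O) = (-5*2)/6 = (⅙)*(-10) = -5/3)
N(Z) = 2 - Z² - 12*Z (N(Z) = 6 - ((Z² + 12*Z) + 4) = 6 - (4 + Z² + 12*Z) = 6 + (-4 - Z² - 12*Z) = 2 - Z² - 12*Z)
t(13, 9)*(N(4) + X(-1)) = 1*((2 - 1*4² - 12*4) - 5/3) = 1*((2 - 1*16 - 48) - 5/3) = 1*((2 - 16 - 48) - 5/3) = 1*(-62 - 5/3) = 1*(-191/3) = -191/3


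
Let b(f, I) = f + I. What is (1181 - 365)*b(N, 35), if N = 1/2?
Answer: 28968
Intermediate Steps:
N = ½ ≈ 0.50000
b(f, I) = I + f
(1181 - 365)*b(N, 35) = (1181 - 365)*(35 + ½) = 816*(71/2) = 28968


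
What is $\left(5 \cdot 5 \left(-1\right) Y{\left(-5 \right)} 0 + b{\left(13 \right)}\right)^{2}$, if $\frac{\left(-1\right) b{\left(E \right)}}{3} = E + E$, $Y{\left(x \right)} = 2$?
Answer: $6084$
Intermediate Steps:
$b{\left(E \right)} = - 6 E$ ($b{\left(E \right)} = - 3 \left(E + E\right) = - 3 \cdot 2 E = - 6 E$)
$\left(5 \cdot 5 \left(-1\right) Y{\left(-5 \right)} 0 + b{\left(13 \right)}\right)^{2} = \left(5 \cdot 5 \left(-1\right) 2 \cdot 0 - 78\right)^{2} = \left(25 \left(-1\right) 2 \cdot 0 - 78\right)^{2} = \left(\left(-25\right) 2 \cdot 0 - 78\right)^{2} = \left(\left(-50\right) 0 - 78\right)^{2} = \left(0 - 78\right)^{2} = \left(-78\right)^{2} = 6084$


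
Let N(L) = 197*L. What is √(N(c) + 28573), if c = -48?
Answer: √19117 ≈ 138.26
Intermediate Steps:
√(N(c) + 28573) = √(197*(-48) + 28573) = √(-9456 + 28573) = √19117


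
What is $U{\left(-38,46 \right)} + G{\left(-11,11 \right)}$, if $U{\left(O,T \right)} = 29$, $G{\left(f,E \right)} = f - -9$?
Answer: $27$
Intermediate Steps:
$G{\left(f,E \right)} = 9 + f$ ($G{\left(f,E \right)} = f + 9 = 9 + f$)
$U{\left(-38,46 \right)} + G{\left(-11,11 \right)} = 29 + \left(9 - 11\right) = 29 - 2 = 27$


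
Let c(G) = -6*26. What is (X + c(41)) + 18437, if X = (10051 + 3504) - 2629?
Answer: 29207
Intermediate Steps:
X = 10926 (X = 13555 - 2629 = 10926)
c(G) = -156
(X + c(41)) + 18437 = (10926 - 156) + 18437 = 10770 + 18437 = 29207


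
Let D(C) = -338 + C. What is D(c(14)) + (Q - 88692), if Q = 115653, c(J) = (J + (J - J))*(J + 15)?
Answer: 27029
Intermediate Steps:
c(J) = J*(15 + J) (c(J) = (J + 0)*(15 + J) = J*(15 + J))
D(c(14)) + (Q - 88692) = (-338 + 14*(15 + 14)) + (115653 - 88692) = (-338 + 14*29) + 26961 = (-338 + 406) + 26961 = 68 + 26961 = 27029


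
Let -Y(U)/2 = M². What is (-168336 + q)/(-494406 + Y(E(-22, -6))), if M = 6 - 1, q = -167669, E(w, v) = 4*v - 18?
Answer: 336005/494456 ≈ 0.67954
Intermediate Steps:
E(w, v) = -18 + 4*v
M = 5
Y(U) = -50 (Y(U) = -2*5² = -2*25 = -50)
(-168336 + q)/(-494406 + Y(E(-22, -6))) = (-168336 - 167669)/(-494406 - 50) = -336005/(-494456) = -336005*(-1/494456) = 336005/494456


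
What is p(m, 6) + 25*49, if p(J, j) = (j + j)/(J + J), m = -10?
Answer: 6122/5 ≈ 1224.4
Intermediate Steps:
p(J, j) = j/J (p(J, j) = (2*j)/((2*J)) = (2*j)*(1/(2*J)) = j/J)
p(m, 6) + 25*49 = 6/(-10) + 25*49 = 6*(-⅒) + 1225 = -⅗ + 1225 = 6122/5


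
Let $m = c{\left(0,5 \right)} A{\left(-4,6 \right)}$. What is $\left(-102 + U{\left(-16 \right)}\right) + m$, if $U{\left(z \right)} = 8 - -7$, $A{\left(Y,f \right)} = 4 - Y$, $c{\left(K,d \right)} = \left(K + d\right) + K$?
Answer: $-47$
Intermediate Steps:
$c{\left(K,d \right)} = d + 2 K$
$U{\left(z \right)} = 15$ ($U{\left(z \right)} = 8 + 7 = 15$)
$m = 40$ ($m = \left(5 + 2 \cdot 0\right) \left(4 - -4\right) = \left(5 + 0\right) \left(4 + 4\right) = 5 \cdot 8 = 40$)
$\left(-102 + U{\left(-16 \right)}\right) + m = \left(-102 + 15\right) + 40 = -87 + 40 = -47$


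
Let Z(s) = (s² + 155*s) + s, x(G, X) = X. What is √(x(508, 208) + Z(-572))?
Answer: 4*√14885 ≈ 488.02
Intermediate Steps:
Z(s) = s² + 156*s
√(x(508, 208) + Z(-572)) = √(208 - 572*(156 - 572)) = √(208 - 572*(-416)) = √(208 + 237952) = √238160 = 4*√14885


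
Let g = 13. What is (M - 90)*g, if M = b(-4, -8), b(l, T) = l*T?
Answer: -754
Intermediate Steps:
b(l, T) = T*l
M = 32 (M = -8*(-4) = 32)
(M - 90)*g = (32 - 90)*13 = -58*13 = -754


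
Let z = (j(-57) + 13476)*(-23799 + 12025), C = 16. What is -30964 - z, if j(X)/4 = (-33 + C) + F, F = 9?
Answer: 158258692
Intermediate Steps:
j(X) = -32 (j(X) = 4*((-33 + 16) + 9) = 4*(-17 + 9) = 4*(-8) = -32)
z = -158289656 (z = (-32 + 13476)*(-23799 + 12025) = 13444*(-11774) = -158289656)
-30964 - z = -30964 - 1*(-158289656) = -30964 + 158289656 = 158258692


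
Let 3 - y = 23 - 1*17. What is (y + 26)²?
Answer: 529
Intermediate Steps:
y = -3 (y = 3 - (23 - 1*17) = 3 - (23 - 17) = 3 - 1*6 = 3 - 6 = -3)
(y + 26)² = (-3 + 26)² = 23² = 529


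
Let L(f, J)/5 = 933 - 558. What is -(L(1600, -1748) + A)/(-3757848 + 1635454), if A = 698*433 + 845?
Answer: 4121/28681 ≈ 0.14368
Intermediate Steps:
A = 303079 (A = 302234 + 845 = 303079)
L(f, J) = 1875 (L(f, J) = 5*(933 - 558) = 5*375 = 1875)
-(L(1600, -1748) + A)/(-3757848 + 1635454) = -(1875 + 303079)/(-3757848 + 1635454) = -304954/(-2122394) = -304954*(-1)/2122394 = -1*(-4121/28681) = 4121/28681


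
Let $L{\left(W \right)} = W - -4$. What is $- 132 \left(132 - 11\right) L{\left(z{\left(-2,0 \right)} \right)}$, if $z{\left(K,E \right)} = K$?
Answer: $-31944$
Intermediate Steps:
$L{\left(W \right)} = 4 + W$ ($L{\left(W \right)} = W + 4 = 4 + W$)
$- 132 \left(132 - 11\right) L{\left(z{\left(-2,0 \right)} \right)} = - 132 \left(132 - 11\right) \left(4 - 2\right) = \left(-132\right) 121 \cdot 2 = \left(-15972\right) 2 = -31944$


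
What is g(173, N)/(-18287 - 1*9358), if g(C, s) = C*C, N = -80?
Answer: -29929/27645 ≈ -1.0826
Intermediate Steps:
g(C, s) = C**2
g(173, N)/(-18287 - 1*9358) = 173**2/(-18287 - 1*9358) = 29929/(-18287 - 9358) = 29929/(-27645) = 29929*(-1/27645) = -29929/27645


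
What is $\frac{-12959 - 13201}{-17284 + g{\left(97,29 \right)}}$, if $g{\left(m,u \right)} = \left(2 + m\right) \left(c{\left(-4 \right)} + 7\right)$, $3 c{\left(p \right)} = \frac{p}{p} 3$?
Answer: $\frac{6540}{4123} \approx 1.5862$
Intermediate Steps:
$c{\left(p \right)} = 1$ ($c{\left(p \right)} = \frac{\frac{p}{p} 3}{3} = \frac{1 \cdot 3}{3} = \frac{1}{3} \cdot 3 = 1$)
$g{\left(m,u \right)} = 16 + 8 m$ ($g{\left(m,u \right)} = \left(2 + m\right) \left(1 + 7\right) = \left(2 + m\right) 8 = 16 + 8 m$)
$\frac{-12959 - 13201}{-17284 + g{\left(97,29 \right)}} = \frac{-12959 - 13201}{-17284 + \left(16 + 8 \cdot 97\right)} = - \frac{26160}{-17284 + \left(16 + 776\right)} = - \frac{26160}{-17284 + 792} = - \frac{26160}{-16492} = \left(-26160\right) \left(- \frac{1}{16492}\right) = \frac{6540}{4123}$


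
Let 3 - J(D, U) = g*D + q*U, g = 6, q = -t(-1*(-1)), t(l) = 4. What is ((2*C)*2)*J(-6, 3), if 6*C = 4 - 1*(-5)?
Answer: 306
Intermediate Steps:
q = -4 (q = -1*4 = -4)
C = 3/2 (C = (4 - 1*(-5))/6 = (4 + 5)/6 = (⅙)*9 = 3/2 ≈ 1.5000)
J(D, U) = 3 - 6*D + 4*U (J(D, U) = 3 - (6*D - 4*U) = 3 - (-4*U + 6*D) = 3 + (-6*D + 4*U) = 3 - 6*D + 4*U)
((2*C)*2)*J(-6, 3) = ((2*(3/2))*2)*(3 - 6*(-6) + 4*3) = (3*2)*(3 + 36 + 12) = 6*51 = 306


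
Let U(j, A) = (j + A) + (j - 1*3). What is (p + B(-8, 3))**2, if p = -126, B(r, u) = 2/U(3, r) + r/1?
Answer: 451584/25 ≈ 18063.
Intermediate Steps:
U(j, A) = -3 + A + 2*j (U(j, A) = (A + j) + (j - 3) = (A + j) + (-3 + j) = -3 + A + 2*j)
B(r, u) = r + 2/(3 + r) (B(r, u) = 2/(-3 + r + 2*3) + r/1 = 2/(-3 + r + 6) + r*1 = 2/(3 + r) + r = r + 2/(3 + r))
(p + B(-8, 3))**2 = (-126 + (2 - 8*(3 - 8))/(3 - 8))**2 = (-126 + (2 - 8*(-5))/(-5))**2 = (-126 - (2 + 40)/5)**2 = (-126 - 1/5*42)**2 = (-126 - 42/5)**2 = (-672/5)**2 = 451584/25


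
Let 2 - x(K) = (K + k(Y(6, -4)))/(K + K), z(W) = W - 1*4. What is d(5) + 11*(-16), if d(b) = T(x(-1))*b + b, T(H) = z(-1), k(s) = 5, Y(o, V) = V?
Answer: -196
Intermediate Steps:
z(W) = -4 + W (z(W) = W - 4 = -4 + W)
x(K) = 2 - (5 + K)/(2*K) (x(K) = 2 - (K + 5)/(K + K) = 2 - (5 + K)/(2*K))
T(H) = -5 (T(H) = -4 - 1 = -5)
d(b) = -4*b (d(b) = -5*b + b = -4*b)
d(5) + 11*(-16) = -4*5 + 11*(-16) = -20 - 176 = -196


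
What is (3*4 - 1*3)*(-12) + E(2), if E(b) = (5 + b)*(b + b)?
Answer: -80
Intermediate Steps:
E(b) = 2*b*(5 + b) (E(b) = (5 + b)*(2*b) = 2*b*(5 + b))
(3*4 - 1*3)*(-12) + E(2) = (3*4 - 1*3)*(-12) + 2*2*(5 + 2) = (12 - 3)*(-12) + 2*2*7 = 9*(-12) + 28 = -108 + 28 = -80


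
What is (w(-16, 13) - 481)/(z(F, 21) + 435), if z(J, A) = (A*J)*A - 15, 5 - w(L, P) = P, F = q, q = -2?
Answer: 163/154 ≈ 1.0584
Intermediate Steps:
F = -2
w(L, P) = 5 - P
z(J, A) = -15 + J*A² (z(J, A) = J*A² - 15 = -15 + J*A²)
(w(-16, 13) - 481)/(z(F, 21) + 435) = ((5 - 1*13) - 481)/((-15 - 2*21²) + 435) = ((5 - 13) - 481)/((-15 - 2*441) + 435) = (-8 - 481)/((-15 - 882) + 435) = -489/(-897 + 435) = -489/(-462) = -489*(-1/462) = 163/154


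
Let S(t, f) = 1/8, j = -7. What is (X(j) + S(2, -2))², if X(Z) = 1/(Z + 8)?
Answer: 81/64 ≈ 1.2656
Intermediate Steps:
S(t, f) = ⅛
X(Z) = 1/(8 + Z)
(X(j) + S(2, -2))² = (1/(8 - 7) + ⅛)² = (1/1 + ⅛)² = (1 + ⅛)² = (9/8)² = 81/64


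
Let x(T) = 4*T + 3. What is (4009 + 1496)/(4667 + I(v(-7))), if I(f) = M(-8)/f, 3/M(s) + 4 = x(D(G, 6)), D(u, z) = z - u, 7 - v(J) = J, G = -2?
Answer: 2389170/2025481 ≈ 1.1796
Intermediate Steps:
v(J) = 7 - J
x(T) = 3 + 4*T
M(s) = 3/31 (M(s) = 3/(-4 + (3 + 4*(6 - 1*(-2)))) = 3/(-4 + (3 + 4*(6 + 2))) = 3/(-4 + (3 + 4*8)) = 3/(-4 + (3 + 32)) = 3/(-4 + 35) = 3/31)
I(f) = 3/(31*f)
(4009 + 1496)/(4667 + I(v(-7))) = (4009 + 1496)/(4667 + 3/(31*(7 - 1*(-7)))) = 5505/(4667 + 3/(31*(7 + 7))) = 5505/(4667 + (3/31)/14) = 5505/(4667 + (3/31)*(1/14)) = 5505/(4667 + 3/434) = 5505/(2025481/434) = 5505*(434/2025481) = 2389170/2025481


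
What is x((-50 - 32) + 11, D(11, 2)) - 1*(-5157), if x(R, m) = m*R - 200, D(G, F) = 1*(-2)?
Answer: 5099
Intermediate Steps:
D(G, F) = -2
x(R, m) = -200 + R*m (x(R, m) = R*m - 200 = -200 + R*m)
x((-50 - 32) + 11, D(11, 2)) - 1*(-5157) = (-200 + ((-50 - 32) + 11)*(-2)) - 1*(-5157) = (-200 + (-82 + 11)*(-2)) + 5157 = (-200 - 71*(-2)) + 5157 = (-200 + 142) + 5157 = -58 + 5157 = 5099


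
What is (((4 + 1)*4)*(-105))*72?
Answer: -151200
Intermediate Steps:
(((4 + 1)*4)*(-105))*72 = ((5*4)*(-105))*72 = (20*(-105))*72 = -2100*72 = -151200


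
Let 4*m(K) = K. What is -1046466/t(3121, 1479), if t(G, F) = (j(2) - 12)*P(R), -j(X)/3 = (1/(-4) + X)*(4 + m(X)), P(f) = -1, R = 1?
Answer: -2790576/95 ≈ -29374.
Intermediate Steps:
m(K) = K/4
j(X) = -3*(4 + X/4)*(-1/4 + X) (j(X) = -3*(1/(-4) + X)*(4 + X/4) = -3*(-1/4 + X)*(4 + X/4) = -3*(4 + X/4)*(-1/4 + X))
t(G, F) = 285/8 (t(G, F) = ((3 - 189/16*2 - 3/4*2**2) - 12)*(-1) = ((3 - 189/8 - 3/4*4) - 12)*(-1) = ((3 - 189/8 - 3) - 12)*(-1) = (-189/8 - 12)*(-1) = -285/8*(-1) = 285/8)
-1046466/t(3121, 1479) = -1046466/285/8 = -1046466*8/285 = -2790576/95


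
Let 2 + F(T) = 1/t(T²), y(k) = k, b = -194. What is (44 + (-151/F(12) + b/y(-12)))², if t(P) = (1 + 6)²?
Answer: 6306106921/338724 ≈ 18617.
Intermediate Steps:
t(P) = 49 (t(P) = 7² = 49)
F(T) = -97/49 (F(T) = -2 + 1/49 = -97/49)
(44 + (-151/F(12) + b/y(-12)))² = (44 + (-151/(-97/49) - 194/(-12)))² = (44 + (-151*(-49/97) - 194*(-1/12)))² = (44 + (7399/97 + 97/6))² = (44 + 53803/582)² = (79411/582)² = 6306106921/338724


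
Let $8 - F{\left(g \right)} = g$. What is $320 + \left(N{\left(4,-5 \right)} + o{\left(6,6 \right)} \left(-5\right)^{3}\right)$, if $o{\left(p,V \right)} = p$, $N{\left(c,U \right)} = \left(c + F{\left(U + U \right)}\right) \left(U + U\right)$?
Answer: $-650$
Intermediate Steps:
$F{\left(g \right)} = 8 - g$
$N{\left(c,U \right)} = 2 U \left(8 + c - 2 U\right)$ ($N{\left(c,U \right)} = \left(c - \left(-8 + 2 U\right)\right) \left(U + U\right) = \left(c - \left(-8 + 2 U\right)\right) 2 U = \left(8 + c - 2 U\right) 2 U = 2 U \left(8 + c - 2 U\right)$)
$320 + \left(N{\left(4,-5 \right)} + o{\left(6,6 \right)} \left(-5\right)^{3}\right) = 320 + \left(2 \left(-5\right) \left(8 + 4 - -10\right) + 6 \left(-5\right)^{3}\right) = 320 + \left(2 \left(-5\right) \left(8 + 4 + 10\right) + 6 \left(-125\right)\right) = 320 - \left(750 + 10 \cdot 22\right) = 320 - 970 = -650$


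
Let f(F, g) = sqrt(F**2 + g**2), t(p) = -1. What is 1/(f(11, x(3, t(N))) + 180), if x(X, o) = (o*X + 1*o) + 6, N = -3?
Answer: 36/6455 - sqrt(5)/6455 ≈ 0.0052307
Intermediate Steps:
x(X, o) = 6 + o + X*o (x(X, o) = (X*o + o) + 6 = (o + X*o) + 6 = 6 + o + X*o)
1/(f(11, x(3, t(N))) + 180) = 1/(sqrt(11**2 + (6 - 1 + 3*(-1))**2) + 180) = 1/(sqrt(121 + (6 - 1 - 3)**2) + 180) = 1/(sqrt(121 + 2**2) + 180) = 1/(sqrt(121 + 4) + 180) = 1/(sqrt(125) + 180) = 1/(5*sqrt(5) + 180) = 1/(180 + 5*sqrt(5))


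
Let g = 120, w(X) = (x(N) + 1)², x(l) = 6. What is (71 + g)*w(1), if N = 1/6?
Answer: 9359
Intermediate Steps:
N = ⅙ ≈ 0.16667
w(X) = 49 (w(X) = (6 + 1)² = 7² = 49)
(71 + g)*w(1) = (71 + 120)*49 = 191*49 = 9359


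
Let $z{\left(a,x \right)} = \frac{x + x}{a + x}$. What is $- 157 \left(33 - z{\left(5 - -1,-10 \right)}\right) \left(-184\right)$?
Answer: $808864$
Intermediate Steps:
$z{\left(a,x \right)} = \frac{2 x}{a + x}$
$- 157 \left(33 - z{\left(5 - -1,-10 \right)}\right) \left(-184\right) = - 157 \left(33 - 2 \left(-10\right) \frac{1}{\left(5 - -1\right) - 10}\right) \left(-184\right) = - 157 \left(33 - 2 \left(-10\right) \frac{1}{\left(5 + 1\right) - 10}\right) \left(-184\right) = - 157 \left(33 - 2 \left(-10\right) \frac{1}{6 - 10}\right) \left(-184\right) = - 157 \left(33 - 2 \left(-10\right) \frac{1}{-4}\right) \left(-184\right) = - 157 \left(33 - 2 \left(-10\right) \left(- \frac{1}{4}\right)\right) \left(-184\right) = - 157 \left(33 - 5\right) \left(-184\right) = \left(-157\right) 28 \left(-184\right) = \left(-4396\right) \left(-184\right) = 808864$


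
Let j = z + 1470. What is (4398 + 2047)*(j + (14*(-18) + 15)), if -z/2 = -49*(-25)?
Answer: -7843565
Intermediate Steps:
z = -2450 (z = -(-98)*(-25) = -2*1225 = -2450)
j = -980 (j = -2450 + 1470 = -980)
(4398 + 2047)*(j + (14*(-18) + 15)) = (4398 + 2047)*(-980 + (14*(-18) + 15)) = 6445*(-980 + (-252 + 15)) = 6445*(-980 - 237) = 6445*(-1217) = -7843565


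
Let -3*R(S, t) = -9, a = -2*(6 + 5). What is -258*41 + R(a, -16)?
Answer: -10575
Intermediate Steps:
a = -22 (a = -2*11 = -22)
R(S, t) = 3 (R(S, t) = -⅓*(-9) = 3)
-258*41 + R(a, -16) = -258*41 + 3 = -10578 + 3 = -10575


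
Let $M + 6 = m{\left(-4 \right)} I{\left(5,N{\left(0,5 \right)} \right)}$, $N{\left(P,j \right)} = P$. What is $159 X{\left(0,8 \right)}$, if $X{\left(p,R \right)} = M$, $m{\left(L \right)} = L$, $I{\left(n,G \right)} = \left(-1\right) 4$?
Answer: $1590$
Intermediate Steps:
$I{\left(n,G \right)} = -4$
$M = 10$ ($M = -6 - -16 = -6 + 16 = 10$)
$X{\left(p,R \right)} = 10$
$159 X{\left(0,8 \right)} = 159 \cdot 10 = 1590$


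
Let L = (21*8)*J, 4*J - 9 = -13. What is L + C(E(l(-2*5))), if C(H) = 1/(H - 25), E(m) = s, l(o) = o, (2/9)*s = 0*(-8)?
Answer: -4201/25 ≈ -168.04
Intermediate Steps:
s = 0 (s = 9*(0*(-8))/2 = (9/2)*0 = 0)
J = -1 (J = 9/4 + (¼)*(-13) = 9/4 - 13/4 = -1)
E(m) = 0
L = -168 (L = (21*8)*(-1) = 168*(-1) = -168)
C(H) = 1/(-25 + H)
L + C(E(l(-2*5))) = -168 + 1/(-25 + 0) = -168 + 1/(-25) = -168 - 1/25 = -4201/25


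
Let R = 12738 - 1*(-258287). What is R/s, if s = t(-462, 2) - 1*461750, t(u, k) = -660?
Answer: -54205/92482 ≈ -0.58611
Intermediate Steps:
s = -462410 (s = -660 - 1*461750 = -660 - 461750 = -462410)
R = 271025 (R = 12738 + 258287 = 271025)
R/s = 271025/(-462410) = 271025*(-1/462410) = -54205/92482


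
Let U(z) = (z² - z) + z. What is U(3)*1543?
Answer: 13887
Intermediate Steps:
U(z) = z²
U(3)*1543 = 3²*1543 = 9*1543 = 13887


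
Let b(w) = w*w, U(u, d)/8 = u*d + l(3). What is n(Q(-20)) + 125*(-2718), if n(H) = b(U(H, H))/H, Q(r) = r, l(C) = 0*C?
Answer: -851750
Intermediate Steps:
l(C) = 0
U(u, d) = 8*d*u (U(u, d) = 8*(u*d + 0) = 8*(d*u + 0) = 8*(d*u) = 8*d*u)
b(w) = w²
n(H) = 64*H³ (n(H) = (8*H*H)²/H = (8*H²)²/H = (64*H⁴)/H = 64*H³)
n(Q(-20)) + 125*(-2718) = 64*(-20)³ + 125*(-2718) = 64*(-8000) - 339750 = -512000 - 339750 = -851750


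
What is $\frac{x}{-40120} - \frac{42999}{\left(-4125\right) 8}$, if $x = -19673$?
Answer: $\frac{899367}{501500} \approx 1.7934$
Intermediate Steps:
$\frac{x}{-40120} - \frac{42999}{\left(-4125\right) 8} = - \frac{19673}{-40120} - \frac{42999}{\left(-4125\right) 8} = \left(-19673\right) \left(- \frac{1}{40120}\right) - \frac{42999}{-33000} = \frac{19673}{40120} - - \frac{1303}{1000} = \frac{19673}{40120} + \frac{1303}{1000} = \frac{899367}{501500}$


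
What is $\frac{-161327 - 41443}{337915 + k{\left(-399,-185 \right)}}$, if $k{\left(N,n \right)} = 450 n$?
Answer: $- \frac{40554}{50933} \approx -0.79622$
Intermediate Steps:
$\frac{-161327 - 41443}{337915 + k{\left(-399,-185 \right)}} = \frac{-161327 - 41443}{337915 + 450 \left(-185\right)} = - \frac{202770}{337915 - 83250} = - \frac{202770}{254665} = \left(-202770\right) \frac{1}{254665} = - \frac{40554}{50933}$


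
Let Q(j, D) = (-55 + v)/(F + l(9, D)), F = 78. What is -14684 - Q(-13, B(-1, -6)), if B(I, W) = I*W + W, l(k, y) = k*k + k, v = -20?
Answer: -822279/56 ≈ -14684.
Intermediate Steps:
l(k, y) = k + k² (l(k, y) = k² + k = k + k²)
B(I, W) = W + I*W
Q(j, D) = -25/56 (Q(j, D) = (-55 - 20)/(78 + 9*(1 + 9)) = -75/(78 + 9*10) = -75/(78 + 90) = -75/168 = -75*1/168 = -25/56)
-14684 - Q(-13, B(-1, -6)) = -14684 - 1*(-25/56) = -14684 + 25/56 = -822279/56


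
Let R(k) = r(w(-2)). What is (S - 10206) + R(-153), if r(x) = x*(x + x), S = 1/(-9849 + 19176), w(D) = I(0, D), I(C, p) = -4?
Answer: -94892897/9327 ≈ -10174.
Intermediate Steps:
w(D) = -4
S = 1/9327 ≈ 0.00010722
r(x) = 2*x**2 (r(x) = x*(2*x) = 2*x**2)
R(k) = 32 (R(k) = 2*(-4)**2 = 2*16 = 32)
(S - 10206) + R(-153) = (1/9327 - 10206) + 32 = -95191361/9327 + 32 = -94892897/9327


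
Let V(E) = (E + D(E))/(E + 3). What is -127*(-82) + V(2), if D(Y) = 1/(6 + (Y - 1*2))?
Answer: 312433/30 ≈ 10414.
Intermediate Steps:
D(Y) = 1/(4 + Y) (D(Y) = 1/(6 + (Y - 2)) = 1/(6 + (-2 + Y)) = 1/(4 + Y))
V(E) = (E + 1/(4 + E))/(3 + E) (V(E) = (E + 1/(4 + E))/(E + 3) = (E + 1/(4 + E))/(3 + E))
-127*(-82) + V(2) = -127*(-82) + (1 + 2*(4 + 2))/((3 + 2)*(4 + 2)) = 10414 + (1 + 2*6)/(5*6) = 10414 + (⅕)*(⅙)*(1 + 12) = 10414 + (⅕)*(⅙)*13 = 10414 + 13/30 = 312433/30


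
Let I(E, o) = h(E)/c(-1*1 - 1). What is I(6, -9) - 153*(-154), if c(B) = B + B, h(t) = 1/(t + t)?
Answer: 1130975/48 ≈ 23562.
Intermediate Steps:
h(t) = 1/(2*t)
c(B) = 2*B
I(E, o) = -1/(8*E) (I(E, o) = (1/(2*E))/((2*(-1*1 - 1))) = (1/(2*E))/((2*(-1 - 1))) = (1/(2*E))/((2*(-2))) = (1/(2*E))/(-4) = (1/(2*E))*(-¼) = -1/(8*E))
I(6, -9) - 153*(-154) = -⅛/6 - 153*(-154) = -⅛*⅙ + 23562 = -1/48 + 23562 = 1130975/48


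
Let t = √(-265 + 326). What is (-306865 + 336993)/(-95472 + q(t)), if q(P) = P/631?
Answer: -1145262502814976/3629198807380163 - 19010768*√61/3629198807380163 ≈ -0.31557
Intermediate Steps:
t = √61 ≈ 7.8102
q(P) = P/631 (q(P) = P*(1/631) = P/631)
(-306865 + 336993)/(-95472 + q(t)) = (-306865 + 336993)/(-95472 + √61/631) = 30128/(-95472 + √61/631)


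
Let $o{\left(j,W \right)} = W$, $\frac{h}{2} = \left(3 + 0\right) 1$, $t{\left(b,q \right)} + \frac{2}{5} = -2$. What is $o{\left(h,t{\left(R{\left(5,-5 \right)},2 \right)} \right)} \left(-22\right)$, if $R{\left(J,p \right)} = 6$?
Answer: $\frac{264}{5} \approx 52.8$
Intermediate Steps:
$t{\left(b,q \right)} = - \frac{12}{5}$ ($t{\left(b,q \right)} = - \frac{2}{5} - 2 = - \frac{12}{5}$)
$h = 6$ ($h = 2 \left(3 + 0\right) 1 = 2 \cdot 3 \cdot 1 = 2 \cdot 3 = 6$)
$o{\left(h,t{\left(R{\left(5,-5 \right)},2 \right)} \right)} \left(-22\right) = \left(- \frac{12}{5}\right) \left(-22\right) = \frac{264}{5}$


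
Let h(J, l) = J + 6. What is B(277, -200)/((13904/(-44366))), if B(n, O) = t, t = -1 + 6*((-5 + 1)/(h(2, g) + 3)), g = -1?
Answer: 776405/76472 ≈ 10.153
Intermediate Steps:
h(J, l) = 6 + J
t = -35/11 (t = -1 + 6*((-5 + 1)/((6 + 2) + 3)) = -1 + 6*(-4/(8 + 3)) = -1 + 6*(-4/11) = -1 - 24/11 = -35/11 ≈ -3.1818)
B(n, O) = -35/11
B(277, -200)/((13904/(-44366))) = -35/(11*(13904/(-44366))) = -35/(11*(13904*(-1/44366))) = -35/(11*(-6952/22183)) = -35/11*(-22183/6952) = 776405/76472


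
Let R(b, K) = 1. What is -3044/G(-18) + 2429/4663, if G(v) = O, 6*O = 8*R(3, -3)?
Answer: -10643200/4663 ≈ -2282.5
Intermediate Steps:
O = 4/3 (O = (8*1)/6 = (⅙)*8 = 4/3 ≈ 1.3333)
G(v) = 4/3
-3044/G(-18) + 2429/4663 = -3044/4/3 + 2429/4663 = -3044*¾ + 2429*(1/4663) = -2283 + 2429/4663 = -10643200/4663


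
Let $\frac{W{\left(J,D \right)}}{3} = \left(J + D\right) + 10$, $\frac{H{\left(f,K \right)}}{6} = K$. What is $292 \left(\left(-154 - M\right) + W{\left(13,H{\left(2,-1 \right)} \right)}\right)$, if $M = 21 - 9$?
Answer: $-33580$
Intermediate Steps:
$H{\left(f,K \right)} = 6 K$
$M = 12$
$W{\left(J,D \right)} = 30 + 3 D + 3 J$ ($W{\left(J,D \right)} = 3 \left(\left(J + D\right) + 10\right) = 3 \left(\left(D + J\right) + 10\right) = 3 \left(10 + D + J\right) = 30 + 3 D + 3 J$)
$292 \left(\left(-154 - M\right) + W{\left(13,H{\left(2,-1 \right)} \right)}\right) = 292 \left(\left(-154 - 12\right) + \left(30 + 3 \cdot 6 \left(-1\right) + 3 \cdot 13\right)\right) = 292 \left(\left(-154 - 12\right) + \left(30 + 3 \left(-6\right) + 39\right)\right) = 292 \left(-166 + \left(30 - 18 + 39\right)\right) = 292 \left(-166 + 51\right) = 292 \left(-115\right) = -33580$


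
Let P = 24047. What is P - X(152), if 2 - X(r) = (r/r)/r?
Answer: 3654841/152 ≈ 24045.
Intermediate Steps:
X(r) = 2 - 1/r (X(r) = 2 - r/r/r = 2 - 1/r)
P - X(152) = 24047 - (2 - 1/152) = 24047 - 1*303/152 = 24047 - 303/152 = 3654841/152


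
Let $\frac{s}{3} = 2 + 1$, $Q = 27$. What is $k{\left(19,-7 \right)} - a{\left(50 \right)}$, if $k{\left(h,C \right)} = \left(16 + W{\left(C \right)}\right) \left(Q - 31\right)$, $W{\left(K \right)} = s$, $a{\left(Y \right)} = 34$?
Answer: $-134$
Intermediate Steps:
$s = 9$ ($s = 3 \left(2 + 1\right) = 3 \cdot 3 = 9$)
$W{\left(K \right)} = 9$
$k{\left(h,C \right)} = -100$ ($k{\left(h,C \right)} = \left(16 + 9\right) \left(27 - 31\right) = 25 \left(-4\right) = -100$)
$k{\left(19,-7 \right)} - a{\left(50 \right)} = -100 - 34 = -134$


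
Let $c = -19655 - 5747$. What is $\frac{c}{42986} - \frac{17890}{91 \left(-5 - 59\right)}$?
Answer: $\frac{155269573}{62587616} \approx 2.4808$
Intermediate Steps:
$c = -25402$ ($c = -19655 - 5747 = -25402$)
$\frac{c}{42986} - \frac{17890}{91 \left(-5 - 59\right)} = - \frac{25402}{42986} - \frac{17890}{91 \left(-5 - 59\right)} = \left(-25402\right) \frac{1}{42986} - \frac{17890}{91 \left(-64\right)} = - \frac{12701}{21493} - \frac{17890}{-5824} = - \frac{12701}{21493} - - \frac{8945}{2912} = - \frac{12701}{21493} + \frac{8945}{2912} = \frac{155269573}{62587616}$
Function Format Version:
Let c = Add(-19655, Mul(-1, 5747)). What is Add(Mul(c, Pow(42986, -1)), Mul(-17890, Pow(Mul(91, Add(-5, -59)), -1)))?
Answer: Rational(155269573, 62587616) ≈ 2.4808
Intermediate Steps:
c = -25402 (c = Add(-19655, -5747) = -25402)
Add(Mul(c, Pow(42986, -1)), Mul(-17890, Pow(Mul(91, Add(-5, -59)), -1))) = Add(Mul(-25402, Pow(42986, -1)), Mul(-17890, Pow(Mul(91, Add(-5, -59)), -1))) = Add(Mul(-25402, Rational(1, 42986)), Mul(-17890, Pow(Mul(91, -64), -1))) = Add(Rational(-12701, 21493), Mul(-17890, Pow(-5824, -1))) = Add(Rational(-12701, 21493), Mul(-17890, Rational(-1, 5824))) = Add(Rational(-12701, 21493), Rational(8945, 2912)) = Rational(155269573, 62587616)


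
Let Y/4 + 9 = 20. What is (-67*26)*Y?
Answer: -76648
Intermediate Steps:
Y = 44 (Y = -36 + 4*20 = -36 + 80 = 44)
(-67*26)*Y = -67*26*44 = -1742*44 = -76648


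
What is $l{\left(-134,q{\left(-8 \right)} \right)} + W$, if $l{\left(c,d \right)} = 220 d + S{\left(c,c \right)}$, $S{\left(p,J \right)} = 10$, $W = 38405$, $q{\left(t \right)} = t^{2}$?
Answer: $52495$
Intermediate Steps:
$l{\left(c,d \right)} = 10 + 220 d$ ($l{\left(c,d \right)} = 220 d + 10 = 10 + 220 d$)
$l{\left(-134,q{\left(-8 \right)} \right)} + W = \left(10 + 220 \left(-8\right)^{2}\right) + 38405 = \left(10 + 220 \cdot 64\right) + 38405 = \left(10 + 14080\right) + 38405 = 14090 + 38405 = 52495$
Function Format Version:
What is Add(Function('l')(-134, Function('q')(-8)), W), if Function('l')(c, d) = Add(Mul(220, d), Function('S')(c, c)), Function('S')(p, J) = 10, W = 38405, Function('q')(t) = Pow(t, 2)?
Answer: 52495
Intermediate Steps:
Function('l')(c, d) = Add(10, Mul(220, d)) (Function('l')(c, d) = Add(Mul(220, d), 10) = Add(10, Mul(220, d)))
Add(Function('l')(-134, Function('q')(-8)), W) = Add(Add(10, Mul(220, Pow(-8, 2))), 38405) = Add(Add(10, Mul(220, 64)), 38405) = Add(Add(10, 14080), 38405) = Add(14090, 38405) = 52495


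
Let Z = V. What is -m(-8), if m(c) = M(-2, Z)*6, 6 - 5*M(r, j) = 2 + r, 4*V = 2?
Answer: -36/5 ≈ -7.2000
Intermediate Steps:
V = ½ (V = (¼)*2 = ½ ≈ 0.50000)
Z = ½ ≈ 0.50000
M(r, j) = ⅘ - r/5 (M(r, j) = 6/5 - (2 + r)/5 = 6/5 + (-⅖ - r/5) = ⅘ - r/5)
m(c) = 36/5 (m(c) = (⅘ - ⅕*(-2))*6 = (⅘ + ⅖)*6 = (6/5)*6 = 36/5)
-m(-8) = -1*36/5 = -36/5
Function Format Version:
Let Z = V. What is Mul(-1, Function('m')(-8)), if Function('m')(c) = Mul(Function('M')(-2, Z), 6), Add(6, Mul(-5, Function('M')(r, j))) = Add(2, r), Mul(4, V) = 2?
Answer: Rational(-36, 5) ≈ -7.2000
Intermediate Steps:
V = Rational(1, 2) (V = Mul(Rational(1, 4), 2) = Rational(1, 2) ≈ 0.50000)
Z = Rational(1, 2) ≈ 0.50000
Function('M')(r, j) = Add(Rational(4, 5), Mul(Rational(-1, 5), r)) (Function('M')(r, j) = Add(Rational(6, 5), Mul(Rational(-1, 5), Add(2, r))) = Add(Rational(6, 5), Add(Rational(-2, 5), Mul(Rational(-1, 5), r))) = Add(Rational(4, 5), Mul(Rational(-1, 5), r)))
Function('m')(c) = Rational(36, 5) (Function('m')(c) = Mul(Add(Rational(4, 5), Mul(Rational(-1, 5), -2)), 6) = Mul(Add(Rational(4, 5), Rational(2, 5)), 6) = Mul(Rational(6, 5), 6) = Rational(36, 5))
Mul(-1, Function('m')(-8)) = Mul(-1, Rational(36, 5)) = Rational(-36, 5)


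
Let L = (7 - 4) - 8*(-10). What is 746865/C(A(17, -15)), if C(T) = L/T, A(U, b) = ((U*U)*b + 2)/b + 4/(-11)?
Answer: 2370200973/913 ≈ 2.5961e+6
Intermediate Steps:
L = 83 (L = 3 + 80 = 83)
A(U, b) = -4/11 + (2 + b*U²)/b (A(U, b) = (U²*b + 2)/b + 4*(-1/11) = (b*U² + 2)/b - 4/11 = (2 + b*U²)/b - 4/11 = -4/11 + (2 + b*U²)/b)
C(T) = 83/T
746865/C(A(17, -15)) = 746865/((83/(-4/11 + 17² + 2/(-15)))) = 746865/((83/(-4/11 + 289 + 2*(-1/15)))) = 746865/((83/(-4/11 + 289 - 2/15))) = 746865/((83/(47603/165))) = 746865/((83*(165/47603))) = 746865/(13695/47603) = 746865*(47603/13695) = 2370200973/913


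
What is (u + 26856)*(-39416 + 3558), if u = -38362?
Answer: 412582148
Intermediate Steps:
(u + 26856)*(-39416 + 3558) = (-38362 + 26856)*(-39416 + 3558) = -11506*(-35858) = 412582148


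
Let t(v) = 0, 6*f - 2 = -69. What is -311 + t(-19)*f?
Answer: -311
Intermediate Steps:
f = -67/6 (f = ⅓ + (⅙)*(-69) = ⅓ - 23/2 = -67/6 ≈ -11.167)
-311 + t(-19)*f = -311 + 0*(-67/6) = -311 + 0 = -311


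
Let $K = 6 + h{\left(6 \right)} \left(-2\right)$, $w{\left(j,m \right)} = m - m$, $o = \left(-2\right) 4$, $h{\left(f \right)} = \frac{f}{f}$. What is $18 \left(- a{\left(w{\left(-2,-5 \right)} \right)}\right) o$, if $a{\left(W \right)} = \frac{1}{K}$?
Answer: $36$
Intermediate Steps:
$h{\left(f \right)} = 1$
$o = -8$
$w{\left(j,m \right)} = 0$
$K = 4$ ($K = 6 + 1 \left(-2\right) = 6 - 2 = 4$)
$a{\left(W \right)} = \frac{1}{4}$
$18 \left(- a{\left(w{\left(-2,-5 \right)} \right)}\right) o = 18 \left(\left(-1\right) \frac{1}{4}\right) \left(-8\right) = 18 \left(- \frac{1}{4}\right) \left(-8\right) = \left(- \frac{9}{2}\right) \left(-8\right) = 36$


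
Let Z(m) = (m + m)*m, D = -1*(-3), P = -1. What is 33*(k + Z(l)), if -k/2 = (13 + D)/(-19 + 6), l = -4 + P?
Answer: 22506/13 ≈ 1731.2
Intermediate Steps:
D = 3
l = -5 (l = -4 - 1 = -5)
k = 32/13 (k = -2*(13 + 3)/(-19 + 6) = -32/(-13) = -32*(-1)/13 = -2*(-16/13) = 32/13 ≈ 2.4615)
Z(m) = 2*m² (Z(m) = (2*m)*m = 2*m²)
33*(k + Z(l)) = 33*(32/13 + 2*(-5)²) = 33*(32/13 + 2*25) = 33*(32/13 + 50) = 33*(682/13) = 22506/13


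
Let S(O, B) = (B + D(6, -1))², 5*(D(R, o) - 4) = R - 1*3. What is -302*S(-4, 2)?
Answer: -328878/25 ≈ -13155.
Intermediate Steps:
D(R, o) = 17/5 + R/5 (D(R, o) = 4 + (R - 1*3)/5 = 4 + (R - 3)/5 = 4 + (-3 + R)/5 = 4 + (-⅗ + R/5) = 17/5 + R/5)
S(O, B) = (23/5 + B)² (S(O, B) = (B + (17/5 + (⅕)*6))² = (B + (17/5 + 6/5))² = (B + 23/5)² = (23/5 + B)²)
-302*S(-4, 2) = -302*(23 + 5*2)²/25 = -302*(23 + 10)²/25 = -302*33²/25 = -302*1089/25 = -328878/25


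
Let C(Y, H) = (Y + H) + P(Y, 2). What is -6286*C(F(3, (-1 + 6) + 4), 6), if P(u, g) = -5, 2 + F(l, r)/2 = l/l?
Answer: 6286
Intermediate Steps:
F(l, r) = -2 (F(l, r) = -4 + 2*(l/l) = -4 + 2*1 = -4 + 2 = -2)
C(Y, H) = -5 + H + Y (C(Y, H) = (Y + H) - 5 = (H + Y) - 5 = -5 + H + Y)
-6286*C(F(3, (-1 + 6) + 4), 6) = -6286*(-5 + 6 - 2) = -6286*(-1) = 6286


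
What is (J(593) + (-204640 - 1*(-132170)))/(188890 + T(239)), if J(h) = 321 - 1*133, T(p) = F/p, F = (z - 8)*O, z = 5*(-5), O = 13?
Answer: -2467914/6449183 ≈ -0.38267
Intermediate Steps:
z = -25
F = -429 (F = (-25 - 8)*13 = -33*13 = -429)
T(p) = -429/p
J(h) = 188 (J(h) = 321 - 133 = 188)
(J(593) + (-204640 - 1*(-132170)))/(188890 + T(239)) = (188 + (-204640 - 1*(-132170)))/(188890 - 429/239) = (188 + (-204640 + 132170))/(188890 - 429*1/239) = (188 - 72470)/(188890 - 429/239) = -72282/45144281/239 = -72282*239/45144281 = -2467914/6449183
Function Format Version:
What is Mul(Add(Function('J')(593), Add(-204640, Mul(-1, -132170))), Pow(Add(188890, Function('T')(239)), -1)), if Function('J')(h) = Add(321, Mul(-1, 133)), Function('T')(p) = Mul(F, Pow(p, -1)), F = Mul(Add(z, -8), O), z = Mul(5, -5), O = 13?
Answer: Rational(-2467914, 6449183) ≈ -0.38267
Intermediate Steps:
z = -25
F = -429 (F = Mul(Add(-25, -8), 13) = Mul(-33, 13) = -429)
Function('T')(p) = Mul(-429, Pow(p, -1))
Function('J')(h) = 188 (Function('J')(h) = Add(321, -133) = 188)
Mul(Add(Function('J')(593), Add(-204640, Mul(-1, -132170))), Pow(Add(188890, Function('T')(239)), -1)) = Mul(Add(188, Add(-204640, Mul(-1, -132170))), Pow(Add(188890, Mul(-429, Pow(239, -1))), -1)) = Mul(Add(188, Add(-204640, 132170)), Pow(Add(188890, Mul(-429, Rational(1, 239))), -1)) = Mul(Add(188, -72470), Pow(Add(188890, Rational(-429, 239)), -1)) = Mul(-72282, Pow(Rational(45144281, 239), -1)) = Mul(-72282, Rational(239, 45144281)) = Rational(-2467914, 6449183)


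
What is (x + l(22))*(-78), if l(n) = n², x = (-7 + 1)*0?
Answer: -37752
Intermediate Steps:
x = 0 (x = -6*0 = 0)
(x + l(22))*(-78) = (0 + 22²)*(-78) = (0 + 484)*(-78) = 484*(-78) = -37752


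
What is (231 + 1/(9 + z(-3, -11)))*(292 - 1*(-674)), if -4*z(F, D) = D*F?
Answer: 224434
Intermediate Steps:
z(F, D) = -D*F/4
(231 + 1/(9 + z(-3, -11)))*(292 - 1*(-674)) = (231 + 1/(9 - ¼*(-11)*(-3)))*(292 - 1*(-674)) = (231 + 1/(9 - 33/4))*(292 + 674) = (231 + 1/(¾))*966 = (231 + 4/3)*966 = (697/3)*966 = 224434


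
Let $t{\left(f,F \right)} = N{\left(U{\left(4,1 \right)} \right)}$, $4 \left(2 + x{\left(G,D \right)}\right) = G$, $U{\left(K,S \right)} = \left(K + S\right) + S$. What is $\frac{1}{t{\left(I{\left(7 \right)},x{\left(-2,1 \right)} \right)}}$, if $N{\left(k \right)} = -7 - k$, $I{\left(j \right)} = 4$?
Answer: $- \frac{1}{13} \approx -0.076923$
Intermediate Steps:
$U{\left(K,S \right)} = K + 2 S$
$x{\left(G,D \right)} = -2 + \frac{G}{4}$
$t{\left(f,F \right)} = -13$ ($t{\left(f,F \right)} = -7 - \left(4 + 2 \cdot 1\right) = -7 - \left(4 + 2\right) = -7 - 6 = -13$)
$\frac{1}{t{\left(I{\left(7 \right)},x{\left(-2,1 \right)} \right)}} = \frac{1}{-13} = - \frac{1}{13}$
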